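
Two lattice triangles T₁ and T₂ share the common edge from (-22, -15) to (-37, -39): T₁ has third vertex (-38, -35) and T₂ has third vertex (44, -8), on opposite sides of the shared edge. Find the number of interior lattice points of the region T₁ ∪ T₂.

The union is the simple quadrilateral with vertices (-22, -15), (-38, -35), (-37, -39), (44, -8) in order.
By the shoelace formula, twice the signed area is |[(-22)·(-35) − (-38)·(-15)] + [(-38)·(-39) − (-37)·(-35)] + [(-37)·(-8) − 44·(-39)] + [44·(-15) − (-22)·(-8)]| = 1563, so the area is 1563/2.
Summing gcd(|Δx|,|Δy|) over the edges gives the boundary count: gcd(16,20) + gcd(1,4) + gcd(81,31) + gcd(66,7) = 4+1+1+1 = 7.
By Pick's theorem I = A − B/2 + 1 = 1563/2 − 7/2 + 1 = 779.

779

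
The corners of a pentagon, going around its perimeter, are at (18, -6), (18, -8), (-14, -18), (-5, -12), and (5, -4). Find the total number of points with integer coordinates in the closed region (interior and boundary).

Using the shoelace formula, 2A = |[18·(-8) − 18·(-6)] + [18·(-18) − (-14)·(-8)] + [(-14)·(-12) − (-5)·(-18)] + [(-5)·(-4) − 5·(-12)] + [5·(-6) − 18·(-4)]| = 272, so the area is 136.
The number of boundary lattice points is Σ gcd(|Δx|,|Δy|) = gcd(0,2) + gcd(32,10) + gcd(9,6) + gcd(10,8) + gcd(13,2) = 2+2+3+2+1 = 10.
Pick's theorem gives I = A − B/2 + 1 = 136 − 10/2 + 1 = 132, so the closed region contains I + B = 132 + 10 = 142 lattice points.

142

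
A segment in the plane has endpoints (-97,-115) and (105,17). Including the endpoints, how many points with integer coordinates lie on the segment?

The number of lattice points on a segment between lattice points is gcd(|Δx|,|Δy|) + 1 = gcd(202,132) + 1 = 2 + 1 = 3.

3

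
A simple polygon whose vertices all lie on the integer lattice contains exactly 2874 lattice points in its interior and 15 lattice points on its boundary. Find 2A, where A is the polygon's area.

Pick's theorem states A = I + B/2 − 1, so A = 2874 + 15/2 − 1 = 5761/2.
Hence 2A = 5761.

5761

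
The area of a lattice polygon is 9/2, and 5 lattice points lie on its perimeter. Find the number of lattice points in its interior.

3

Pick's theorem A = I + B/2 − 1 rearranges to I = A − B/2 + 1 = 9/2 − 5/2 + 1 = 3.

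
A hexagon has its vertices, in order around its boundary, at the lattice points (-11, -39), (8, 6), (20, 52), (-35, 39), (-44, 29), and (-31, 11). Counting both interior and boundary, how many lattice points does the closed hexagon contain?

By the shoelace formula, twice the signed area is |((-11)·6 − 8·(-39)) + (8·52 − 20·6) + (20·39 − (-35)·52) + ((-35)·29 − (-44)·39) + ((-44)·11 − (-31)·29) + ((-31)·(-39) − (-11)·11)| = 5588, so the area is 2794.
Along each edge there are gcd(|Δx|,|Δy|)+1 lattice points, so counting each shared vertex once the boundary has gcd(19,45) + gcd(12,46) + gcd(55,13) + gcd(9,10) + gcd(13,18) + gcd(20,50) = 1+2+1+1+1+10 = 16.
Pick's theorem gives I = A − B/2 + 1 = 2794 − 16/2 + 1 = 2787, so the closed region contains I + B = 2787 + 16 = 2803 lattice points.

2803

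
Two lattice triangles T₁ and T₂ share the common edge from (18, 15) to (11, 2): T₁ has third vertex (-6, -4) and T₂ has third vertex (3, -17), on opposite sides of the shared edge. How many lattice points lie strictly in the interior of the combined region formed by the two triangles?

103

The union is the simple quadrilateral with vertices (18, 15), (-6, -4), (11, 2), (3, -17) in order.
The shoelace formula gives twice the area as |(18·(-4) − (-6)·15) + ((-6)·2 − 11·(-4)) + (11·(-17) − 3·2) + (3·15 − 18·(-17))| = 208, so the area is 104.
The number of boundary lattice points is Σ gcd(|Δx|,|Δy|) = gcd(24,19) + gcd(17,6) + gcd(8,19) + gcd(15,32) = 1+1+1+1 = 4.
By Pick's theorem I = A − B/2 + 1 = 104 − 4/2 + 1 = 103.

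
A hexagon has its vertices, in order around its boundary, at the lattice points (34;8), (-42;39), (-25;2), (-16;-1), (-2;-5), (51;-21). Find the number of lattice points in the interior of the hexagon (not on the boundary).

By the shoelace formula, twice the signed area is |(34·39 − (-42)·8) + ((-42)·2 − (-25)·39) + ((-25)·(-1) − (-16)·2) + ((-16)·(-5) − (-2)·(-1)) + ((-2)·(-21) − 51·(-5)) + (51·8 − 34·(-21))| = 4107, so the area is 2053.5.
The number of boundary lattice points is Σ gcd(|Δx|,|Δy|) = gcd(76,31) + gcd(17,37) + gcd(9,3) + gcd(14,4) + gcd(53,16) + gcd(17,29) = 1+1+3+2+1+1 = 9.
Pick's theorem gives I = A − B/2 + 1 = 2053.5 − 9/2 + 1 = 2050.

2050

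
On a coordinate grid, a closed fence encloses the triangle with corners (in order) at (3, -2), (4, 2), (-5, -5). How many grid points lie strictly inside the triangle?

14

Using the shoelace formula, 2A = |(3·2 − 4·(-2)) + (4·(-5) − (-5)·2) + ((-5)·(-2) − 3·(-5))| = 29, so the area is 29/2.
Along each edge there are gcd(|Δx|,|Δy|)+1 lattice points, so counting each shared vertex once the boundary has gcd(1,4) + gcd(9,7) + gcd(8,3) = 1+1+1 = 3.
Pick's theorem gives I = A − B/2 + 1 = 29/2 − 3/2 + 1 = 14.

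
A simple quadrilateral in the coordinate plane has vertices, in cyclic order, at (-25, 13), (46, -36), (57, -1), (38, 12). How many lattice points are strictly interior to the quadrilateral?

1911

By the shoelace formula, twice the signed area is |[(-25)·(-36) − 46·13] + [46·(-1) − 57·(-36)] + [57·12 − 38·(-1)] + [38·13 − (-25)·12]| = 3824, so the area is 1912.
Along each edge there are gcd(|Δx|,|Δy|)+1 lattice points, so counting each shared vertex once the boundary has gcd(71,49) + gcd(11,35) + gcd(19,13) + gcd(63,1) = 1+1+1+1 = 4.
Pick's theorem gives I = A − B/2 + 1 = 1912 − 4/2 + 1 = 1911.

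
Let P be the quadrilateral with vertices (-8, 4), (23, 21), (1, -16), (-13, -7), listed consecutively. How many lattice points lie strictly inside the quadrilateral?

Using the shoelace formula, 2A = |((-8)·21 − 23·4) + (23·(-16) − 1·21) + (1·(-7) − (-13)·(-16)) + ((-13)·4 − (-8)·(-7))| = 972, so the area is 486.
The number of boundary lattice points is Σ gcd(|Δx|,|Δy|) = gcd(31,17) + gcd(22,37) + gcd(14,9) + gcd(5,11) = 1+1+1+1 = 4.
Pick's theorem gives I = A − B/2 + 1 = 486 − 4/2 + 1 = 485.

485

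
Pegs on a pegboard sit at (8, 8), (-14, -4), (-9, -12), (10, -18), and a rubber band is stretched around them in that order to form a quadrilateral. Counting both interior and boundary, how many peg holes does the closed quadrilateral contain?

Using the shoelace formula, 2A = |[8·(-4) − (-14)·8] + [(-14)·(-12) − (-9)·(-4)] + [(-9)·(-18) − 10·(-12)] + [10·8 − 8·(-18)]| = 718, so the area is 359.
The number of boundary lattice points is Σ gcd(|Δx|,|Δy|) = gcd(22,12) + gcd(5,8) + gcd(19,6) + gcd(2,26) = 2+1+1+2 = 6.
Pick's theorem gives I = A − B/2 + 1 = 359 − 6/2 + 1 = 357, so the closed region contains I + B = 357 + 6 = 363 lattice points.

363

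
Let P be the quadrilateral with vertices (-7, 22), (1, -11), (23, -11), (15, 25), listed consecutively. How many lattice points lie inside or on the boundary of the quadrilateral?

Using the shoelace formula, 2A = |[(-7)·(-11) − 1·22] + [1·(-11) − 23·(-11)] + [23·25 − 15·(-11)] + [15·22 − (-7)·25]| = 1542, so the area is 771.
Along each edge there are gcd(|Δx|,|Δy|)+1 lattice points, so counting each shared vertex once the boundary has gcd(8,33) + gcd(22,0) + gcd(8,36) + gcd(22,3) = 1+22+4+1 = 28.
Pick's theorem gives I = A − B/2 + 1 = 771 − 28/2 + 1 = 758, so the closed region contains I + B = 758 + 28 = 786 lattice points.

786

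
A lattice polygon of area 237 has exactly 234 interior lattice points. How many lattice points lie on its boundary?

8

Pick's theorem gives A = I + B/2 − 1, so B = 2(A − I + 1) = 2(237 − 234 + 1) = 8.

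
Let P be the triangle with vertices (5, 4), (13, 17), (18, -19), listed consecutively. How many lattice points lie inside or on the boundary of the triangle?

The shoelace formula gives twice the area as |(5·17 − 13·4) + (13·(-19) − 18·17) + (18·4 − 5·(-19))| = 353, so the area is 353/2.
Along each edge there are gcd(|Δx|,|Δy|)+1 lattice points, so counting each shared vertex once the boundary has gcd(8,13) + gcd(5,36) + gcd(13,23) = 1+1+1 = 3.
Pick's theorem gives I = A − B/2 + 1 = 353/2 − 3/2 + 1 = 176, so the closed region contains I + B = 176 + 3 = 179 lattice points.

179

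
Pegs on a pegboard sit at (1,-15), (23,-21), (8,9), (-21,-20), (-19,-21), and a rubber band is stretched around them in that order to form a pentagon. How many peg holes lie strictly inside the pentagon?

By the shoelace formula, twice the signed area is |(1·(-21) − 23·(-15)) + (23·9 − 8·(-21)) + (8·(-20) − (-21)·9) + ((-21)·(-21) − (-19)·(-20)) + ((-19)·(-15) − 1·(-21))| = 1095, so the area is 1095/2.
Summing gcd(|Δx|,|Δy|) over the edges gives the boundary count: gcd(22,6) + gcd(15,30) + gcd(29,29) + gcd(2,1) + gcd(20,6) = 2+15+29+1+2 = 49.
Pick's theorem gives I = A − B/2 + 1 = 1095/2 − 49/2 + 1 = 524.

524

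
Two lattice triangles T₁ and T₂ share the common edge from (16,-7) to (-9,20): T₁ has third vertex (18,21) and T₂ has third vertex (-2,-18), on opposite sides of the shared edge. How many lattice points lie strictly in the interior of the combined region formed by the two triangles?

The union is the simple quadrilateral with vertices (16,-7), (18,21), (-9,20), (-2,-18) in order.
Using the shoelace formula, 2A = |(16·21 − 18·(-7)) + (18·20 − (-9)·21) + ((-9)·(-18) − (-2)·20) + ((-2)·(-7) − 16·(-18))| = 1515, so the area is 757.5.
Summing gcd(|Δx|,|Δy|) over the edges gives the boundary count: gcd(2,28) + gcd(27,1) + gcd(7,38) + gcd(18,11) = 2+1+1+1 = 5.
By Pick's theorem I = A − B/2 + 1 = 757.5 − 5/2 + 1 = 756.

756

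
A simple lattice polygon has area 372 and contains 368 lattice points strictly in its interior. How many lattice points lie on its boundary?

Pick's theorem gives A = I + B/2 − 1, so B = 2(A − I + 1) = 2(372 − 368 + 1) = 10.

10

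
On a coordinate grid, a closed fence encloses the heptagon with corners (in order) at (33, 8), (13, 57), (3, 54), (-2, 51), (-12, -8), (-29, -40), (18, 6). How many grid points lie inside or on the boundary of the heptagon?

Using the shoelace formula, 2A = |[33·57 − 13·8] + [13·54 − 3·57] + [3·51 − (-2)·54] + [(-2)·(-8) − (-12)·51] + [(-12)·(-40) − (-29)·(-8)] + [(-29)·6 − 18·(-40)] + [18·8 − 33·6]| = 3937, so the area is 1968.5.
Along each edge there are gcd(|Δx|,|Δy|)+1 lattice points, so counting each shared vertex once the boundary has gcd(20,49) + gcd(10,3) + gcd(5,3) + gcd(10,59) + gcd(17,32) + gcd(47,46) + gcd(15,2) = 1+1+1+1+1+1+1 = 7.
Pick's theorem gives I = A − B/2 + 1 = 1968.5 − 7/2 + 1 = 1966, so the closed region contains I + B = 1966 + 7 = 1973 lattice points.

1973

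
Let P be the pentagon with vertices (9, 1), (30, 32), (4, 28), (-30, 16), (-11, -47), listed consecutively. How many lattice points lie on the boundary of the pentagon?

Along each edge there are gcd(|Δx|,|Δy|)+1 lattice points, so counting each shared vertex once the boundary has gcd(21,31) + gcd(26,4) + gcd(34,12) + gcd(19,63) + gcd(20,48) = 1+2+2+1+4 = 10.

10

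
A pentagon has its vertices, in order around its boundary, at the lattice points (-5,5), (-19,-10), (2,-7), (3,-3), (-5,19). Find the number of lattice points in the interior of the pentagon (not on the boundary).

203

By the shoelace formula, twice the signed area is |[(-5)·(-10) − (-19)·5] + [(-19)·(-7) − 2·(-10)] + [2·(-3) − 3·(-7)] + [3·19 − (-5)·(-3)] + [(-5)·5 − (-5)·19]| = 425, so the area is 425/2.
Along each edge there are gcd(|Δx|,|Δy|)+1 lattice points, so counting each shared vertex once the boundary has gcd(14,15) + gcd(21,3) + gcd(1,4) + gcd(8,22) + gcd(0,14) = 1+3+1+2+14 = 21.
Pick's theorem gives I = A − B/2 + 1 = 425/2 − 21/2 + 1 = 203.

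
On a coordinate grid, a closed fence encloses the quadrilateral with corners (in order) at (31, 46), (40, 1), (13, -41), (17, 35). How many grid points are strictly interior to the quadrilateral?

Using the shoelace formula, 2A = |[31·1 − 40·46] + [40·(-41) − 13·1] + [13·35 − 17·(-41)] + [17·46 − 31·35]| = 2613, so the area is 1306.5.
The number of boundary lattice points is Σ gcd(|Δx|,|Δy|) = gcd(9,45) + gcd(27,42) + gcd(4,76) + gcd(14,11) = 9+3+4+1 = 17.
By Pick's theorem A = I + B/2 − 1, so I = 1306.5 − 17/2 + 1 = 1299.

1299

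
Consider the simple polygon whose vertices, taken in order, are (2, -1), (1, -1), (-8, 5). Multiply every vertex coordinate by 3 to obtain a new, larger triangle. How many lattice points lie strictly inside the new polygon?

Using the shoelace formula, 2A = |(2·(-1) − 1·(-1)) + (1·5 − (-8)·(-1)) + ((-8)·(-1) − 2·5)| = 6, so the area is 3.
The number of boundary lattice points is Σ gcd(|Δx|,|Δy|) = gcd(1,0) + gcd(9,6) + gcd(10,6) = 1+3+2 = 6.
Scaling by 3 multiplies the area by 3² = 9 (so the new area is 27) and multiplies the boundary lattice-point count by 3, giving 18.
By Pick's theorem, the interior count of the dilated polygon is 27 − 18/2 + 1 = 19.

19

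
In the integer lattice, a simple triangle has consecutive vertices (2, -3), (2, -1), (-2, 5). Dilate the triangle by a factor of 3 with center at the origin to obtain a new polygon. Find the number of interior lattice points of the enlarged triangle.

Using the shoelace formula, 2A = |(2·(-1) − 2·(-3)) + (2·5 − (-2)·(-1)) + ((-2)·(-3) − 2·5)| = 8, so the area is 4.
Along each edge there are gcd(|Δx|,|Δy|)+1 lattice points, so counting each shared vertex once the boundary has gcd(0,2) + gcd(4,6) + gcd(4,8) = 2+2+4 = 8.
Scaling by 3 multiplies the area by 3² = 9 (so the new area is 36) and multiplies the boundary lattice-point count by 3, giving 24.
By Pick's theorem, the interior count of the dilated polygon is 36 − 24/2 + 1 = 25.

25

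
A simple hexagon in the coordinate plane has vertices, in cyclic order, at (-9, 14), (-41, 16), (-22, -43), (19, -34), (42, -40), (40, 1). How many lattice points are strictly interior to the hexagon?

3492

By the shoelace formula, twice the signed area is |((-9)·16 − (-41)·14) + ((-41)·(-43) − (-22)·16) + ((-22)·(-34) − 19·(-43)) + (19·(-40) − 42·(-34)) + (42·1 − 40·(-40)) + (40·14 − (-9)·1)| = 6989, so the area is 3494.5.
The number of boundary lattice points is Σ gcd(|Δx|,|Δy|) = gcd(32,2) + gcd(19,59) + gcd(41,9) + gcd(23,6) + gcd(2,41) + gcd(49,13) = 2+1+1+1+1+1 = 7.
Pick's theorem gives I = A − B/2 + 1 = 3494.5 − 7/2 + 1 = 3492.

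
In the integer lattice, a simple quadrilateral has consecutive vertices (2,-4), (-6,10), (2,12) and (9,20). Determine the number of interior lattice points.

118

The shoelace formula gives twice the area as |[2·10 − (-6)·(-4)] + [(-6)·12 − 2·10] + [2·20 − 9·12] + [9·(-4) − 2·20]| = 240, so the area is 120.
The number of boundary lattice points is Σ gcd(|Δx|,|Δy|) = gcd(8,14) + gcd(8,2) + gcd(7,8) + gcd(7,24) = 2+2+1+1 = 6.
By Pick's theorem A = I + B/2 − 1, so I = 120 − 6/2 + 1 = 118.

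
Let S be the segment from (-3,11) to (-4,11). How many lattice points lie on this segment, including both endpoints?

The number of lattice points on a segment between lattice points is gcd(|Δx|,|Δy|) + 1 = gcd(1,0) + 1 = 1 + 1 = 2.

2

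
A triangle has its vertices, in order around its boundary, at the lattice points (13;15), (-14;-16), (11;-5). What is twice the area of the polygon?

By the shoelace formula, twice the signed area is |[13·(-16) − (-14)·15] + [(-14)·(-5) − 11·(-16)] + [11·15 − 13·(-5)]| = 478, so the area is 239.

478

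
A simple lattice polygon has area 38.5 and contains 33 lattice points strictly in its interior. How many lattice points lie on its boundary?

Pick's theorem gives A = I + B/2 − 1, so B = 2(A − I + 1) = 2(38.5 − 33 + 1) = 13.

13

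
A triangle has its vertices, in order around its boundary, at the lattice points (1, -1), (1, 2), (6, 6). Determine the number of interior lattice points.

6

The shoelace formula gives twice the area as |(1·2 − 1·(-1)) + (1·6 − 6·2) + (6·(-1) − 1·6)| = 15, so the area is 15/2.
The number of boundary lattice points is Σ gcd(|Δx|,|Δy|) = gcd(0,3) + gcd(5,4) + gcd(5,7) = 3+1+1 = 5.
By Pick's theorem A = I + B/2 − 1, so I = 15/2 − 5/2 + 1 = 6.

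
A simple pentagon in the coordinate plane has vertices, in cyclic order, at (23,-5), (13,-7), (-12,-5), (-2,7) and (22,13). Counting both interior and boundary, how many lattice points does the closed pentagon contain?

The shoelace formula gives twice the area as |[23·(-7) − 13·(-5)] + [13·(-5) − (-12)·(-7)] + [(-12)·7 − (-2)·(-5)] + [(-2)·13 − 22·7] + [22·(-5) − 23·13]| = 928, so the area is 464.
Along each edge there are gcd(|Δx|,|Δy|)+1 lattice points, so counting each shared vertex once the boundary has gcd(10,2) + gcd(25,2) + gcd(10,12) + gcd(24,6) + gcd(1,18) = 2+1+2+6+1 = 12.
Pick's theorem gives I = A − B/2 + 1 = 464 − 12/2 + 1 = 459, so the closed region contains I + B = 459 + 12 = 471 lattice points.

471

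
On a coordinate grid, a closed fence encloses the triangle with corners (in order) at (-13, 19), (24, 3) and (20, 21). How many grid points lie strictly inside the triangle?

300

Using the shoelace formula, 2A = |((-13)·3 − 24·19) + (24·21 − 20·3) + (20·19 − (-13)·21)| = 602, so the area is 301.
Summing gcd(|Δx|,|Δy|) over the edges gives the boundary count: gcd(37,16) + gcd(4,18) + gcd(33,2) = 1+2+1 = 4.
Pick's theorem gives I = A − B/2 + 1 = 301 − 4/2 + 1 = 300.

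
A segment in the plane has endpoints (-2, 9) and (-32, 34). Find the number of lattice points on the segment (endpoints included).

6

The number of lattice points on a segment between lattice points is gcd(|Δx|,|Δy|) + 1 = gcd(30,25) + 1 = 5 + 1 = 6.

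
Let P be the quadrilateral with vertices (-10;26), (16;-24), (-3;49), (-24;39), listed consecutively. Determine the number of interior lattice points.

The shoelace formula gives twice the area as |[(-10)·(-24) − 16·26] + [16·49 − (-3)·(-24)] + [(-3)·39 − (-24)·49] + [(-24)·26 − (-10)·39]| = 1361, so the area is 1361/2.
Summing gcd(|Δx|,|Δy|) over the edges gives the boundary count: gcd(26,50) + gcd(19,73) + gcd(21,10) + gcd(14,13) = 2+1+1+1 = 5.
Pick's theorem gives I = A − B/2 + 1 = 1361/2 − 5/2 + 1 = 679.

679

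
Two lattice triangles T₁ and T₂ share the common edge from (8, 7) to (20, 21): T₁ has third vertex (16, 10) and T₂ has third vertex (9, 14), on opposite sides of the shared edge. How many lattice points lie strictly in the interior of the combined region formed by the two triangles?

The union is the simple quadrilateral with vertices (8, 7), (16, 10), (20, 21), (9, 14) in order.
The shoelace formula gives twice the area as |(8·10 − 16·7) + (16·21 − 20·10) + (20·14 − 9·21) + (9·7 − 8·14)| = 146, so the area is 73.
Along each edge there are gcd(|Δx|,|Δy|)+1 lattice points, so counting each shared vertex once the boundary has gcd(8,3) + gcd(4,11) + gcd(11,7) + gcd(1,7) = 1+1+1+1 = 4.
By Pick's theorem I = A − B/2 + 1 = 73 − 4/2 + 1 = 72.

72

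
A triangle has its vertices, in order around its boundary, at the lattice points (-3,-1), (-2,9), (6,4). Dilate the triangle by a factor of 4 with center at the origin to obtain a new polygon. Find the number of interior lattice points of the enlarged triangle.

By the shoelace formula, twice the signed area is |((-3)·9 − (-2)·(-1)) + ((-2)·4 − 6·9) + (6·(-1) − (-3)·4)| = 85, so the area is 85/2.
The number of boundary lattice points is Σ gcd(|Δx|,|Δy|) = gcd(1,10) + gcd(8,5) + gcd(9,5) = 1+1+1 = 3.
Scaling by 4 multiplies the area by 4² = 16 (so the new area is 680) and multiplies the boundary lattice-point count by 4, giving 12.
By Pick's theorem, the interior count of the dilated polygon is 680 − 12/2 + 1 = 675.

675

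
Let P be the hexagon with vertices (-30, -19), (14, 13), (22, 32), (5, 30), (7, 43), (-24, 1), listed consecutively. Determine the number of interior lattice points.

1030

The shoelace formula gives twice the area as |((-30)·13 − 14·(-19)) + (14·32 − 22·13) + (22·30 − 5·32) + (5·43 − 7·30) + (7·1 − (-24)·43) + ((-24)·(-19) − (-30)·1)| = 2068, so the area is 1034.
The number of boundary lattice points is Σ gcd(|Δx|,|Δy|) = gcd(44,32) + gcd(8,19) + gcd(17,2) + gcd(2,13) + gcd(31,42) + gcd(6,20) = 4+1+1+1+1+2 = 10.
By Pick's theorem A = I + B/2 − 1, so I = 1034 − 10/2 + 1 = 1030.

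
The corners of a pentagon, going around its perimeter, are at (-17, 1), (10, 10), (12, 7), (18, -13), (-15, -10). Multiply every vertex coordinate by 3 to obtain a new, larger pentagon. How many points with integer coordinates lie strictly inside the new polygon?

4801

The shoelace formula gives twice the area as |[(-17)·10 − 10·1] + [10·7 − 12·10] + [12·(-13) − 18·7] + [18·(-10) − (-15)·(-13)] + [(-15)·1 − (-17)·(-10)]| = 1072, so the area is 536.
Along each edge there are gcd(|Δx|,|Δy|)+1 lattice points, so counting each shared vertex once the boundary has gcd(27,9) + gcd(2,3) + gcd(6,20) + gcd(33,3) + gcd(2,11) = 9+1+2+3+1 = 16.
Scaling by 3 multiplies the area by 3² = 9 (so the new area is 4824) and multiplies the boundary lattice-point count by 3, giving 48.
By Pick's theorem, the interior count of the dilated polygon is 4824 − 48/2 + 1 = 4801.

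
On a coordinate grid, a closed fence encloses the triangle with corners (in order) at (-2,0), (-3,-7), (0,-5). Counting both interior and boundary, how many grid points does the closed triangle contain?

By the shoelace formula, twice the signed area is |[(-2)·(-7) − (-3)·0] + [(-3)·(-5) − 0·(-7)] + [0·0 − (-2)·(-5)]| = 19, so the area is 19/2.
Along each edge there are gcd(|Δx|,|Δy|)+1 lattice points, so counting each shared vertex once the boundary has gcd(1,7) + gcd(3,2) + gcd(2,5) = 1+1+1 = 3.
Pick's theorem gives I = A − B/2 + 1 = 19/2 − 3/2 + 1 = 9, so the closed region contains I + B = 9 + 3 = 12 lattice points.

12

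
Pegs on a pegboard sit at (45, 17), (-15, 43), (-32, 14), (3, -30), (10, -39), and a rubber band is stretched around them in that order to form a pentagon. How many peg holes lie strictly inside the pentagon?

3186

The shoelace formula gives twice the area as |(45·43 − (-15)·17) + ((-15)·14 − (-32)·43) + ((-32)·(-30) − 3·14) + (3·(-39) − 10·(-30)) + (10·17 − 45·(-39))| = 6382, so the area is 3191.
Along each edge there are gcd(|Δx|,|Δy|)+1 lattice points, so counting each shared vertex once the boundary has gcd(60,26) + gcd(17,29) + gcd(35,44) + gcd(7,9) + gcd(35,56) = 2+1+1+1+7 = 12.
Pick's theorem gives I = A − B/2 + 1 = 3191 − 12/2 + 1 = 3186.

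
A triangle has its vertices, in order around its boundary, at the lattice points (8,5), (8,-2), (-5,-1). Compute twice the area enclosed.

91

By the shoelace formula, twice the signed area is |[8·(-2) − 8·5] + [8·(-1) − (-5)·(-2)] + [(-5)·5 − 8·(-1)]| = 91, so the area is 91/2.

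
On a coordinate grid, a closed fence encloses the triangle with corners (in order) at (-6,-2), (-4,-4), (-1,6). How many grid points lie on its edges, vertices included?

4

Summing gcd(|Δx|,|Δy|) over the edges gives the boundary count: gcd(2,2) + gcd(3,10) + gcd(5,8) = 2+1+1 = 4.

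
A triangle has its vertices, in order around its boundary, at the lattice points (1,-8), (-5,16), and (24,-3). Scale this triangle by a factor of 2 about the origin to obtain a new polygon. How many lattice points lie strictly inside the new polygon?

1157

By the shoelace formula, twice the signed area is |(1·16 − (-5)·(-8)) + ((-5)·(-3) − 24·16) + (24·(-8) − 1·(-3))| = 582, so the area is 291.
Along each edge there are gcd(|Δx|,|Δy|)+1 lattice points, so counting each shared vertex once the boundary has gcd(6,24) + gcd(29,19) + gcd(23,5) = 6+1+1 = 8.
Scaling by 2 multiplies the area by 2² = 4 (so the new area is 1164) and multiplies the boundary lattice-point count by 2, giving 16.
By Pick's theorem, the interior count of the dilated polygon is 1164 − 16/2 + 1 = 1157.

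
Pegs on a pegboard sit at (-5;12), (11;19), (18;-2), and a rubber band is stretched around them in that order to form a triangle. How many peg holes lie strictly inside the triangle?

189

The shoelace formula gives twice the area as |[(-5)·19 − 11·12] + [11·(-2) − 18·19] + [18·12 − (-5)·(-2)]| = 385, so the area is 192.5.
Summing gcd(|Δx|,|Δy|) over the edges gives the boundary count: gcd(16,7) + gcd(7,21) + gcd(23,14) = 1+7+1 = 9.
Pick's theorem gives I = A − B/2 + 1 = 192.5 − 9/2 + 1 = 189.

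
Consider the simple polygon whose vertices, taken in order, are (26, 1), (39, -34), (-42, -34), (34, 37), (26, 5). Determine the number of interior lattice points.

The shoelace formula gives twice the area as |(26·(-34) − 39·1) + (39·(-34) − (-42)·(-34)) + ((-42)·37 − 34·(-34)) + (34·5 − 26·37) + (26·1 − 26·5)| = 4971, so the area is 2485.5.
Summing gcd(|Δx|,|Δy|) over the edges gives the boundary count: gcd(13,35) + gcd(81,0) + gcd(76,71) + gcd(8,32) + gcd(0,4) = 1+81+1+8+4 = 95.
Pick's theorem gives I = A − B/2 + 1 = 2485.5 − 95/2 + 1 = 2439.

2439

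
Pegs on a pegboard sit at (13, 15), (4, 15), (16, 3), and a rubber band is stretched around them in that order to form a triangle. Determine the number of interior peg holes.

43

The shoelace formula gives twice the area as |(13·15 − 4·15) + (4·3 − 16·15) + (16·15 − 13·3)| = 108, so the area is 54.
Summing gcd(|Δx|,|Δy|) over the edges gives the boundary count: gcd(9,0) + gcd(12,12) + gcd(3,12) = 9+12+3 = 24.
By Pick's theorem A = I + B/2 − 1, so I = 54 − 24/2 + 1 = 43.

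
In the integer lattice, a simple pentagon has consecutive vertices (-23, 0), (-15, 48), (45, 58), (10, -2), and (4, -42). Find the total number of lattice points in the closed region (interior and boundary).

By the shoelace formula, twice the signed area is |[(-23)·48 − (-15)·0] + [(-15)·58 − 45·48] + [45·(-2) − 10·58] + [10·(-42) − 4·(-2)] + [4·0 − (-23)·(-42)]| = 6182, so the area is 3091.
Along each edge there are gcd(|Δx|,|Δy|)+1 lattice points, so counting each shared vertex once the boundary has gcd(8,48) + gcd(60,10) + gcd(35,60) + gcd(6,40) + gcd(27,42) = 8+10+5+2+3 = 28.
Pick's theorem gives I = A − B/2 + 1 = 3091 − 28/2 + 1 = 3078, so the closed region contains I + B = 3078 + 28 = 3106 lattice points.

3106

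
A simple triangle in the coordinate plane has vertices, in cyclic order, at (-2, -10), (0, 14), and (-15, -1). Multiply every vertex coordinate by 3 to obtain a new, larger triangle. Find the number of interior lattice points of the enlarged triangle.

1459

By the shoelace formula, twice the signed area is |((-2)·14 − 0·(-10)) + (0·(-1) − (-15)·14) + ((-15)·(-10) − (-2)·(-1))| = 330, so the area is 165.
The number of boundary lattice points is Σ gcd(|Δx|,|Δy|) = gcd(2,24) + gcd(15,15) + gcd(13,9) = 2+15+1 = 18.
Scaling by 3 multiplies the area by 3² = 9 (so the new area is 1485) and multiplies the boundary lattice-point count by 3, giving 54.
By Pick's theorem, the interior count of the dilated polygon is 1485 − 54/2 + 1 = 1459.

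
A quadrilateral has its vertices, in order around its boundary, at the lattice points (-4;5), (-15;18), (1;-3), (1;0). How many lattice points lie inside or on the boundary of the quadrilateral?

25

By the shoelace formula, twice the signed area is |[(-4)·18 − (-15)·5] + [(-15)·(-3) − 1·18] + [1·0 − 1·(-3)] + [1·5 − (-4)·0]| = 38, so the area is 19.
The number of boundary lattice points is Σ gcd(|Δx|,|Δy|) = gcd(11,13) + gcd(16,21) + gcd(0,3) + gcd(5,5) = 1+1+3+5 = 10.
Pick's theorem gives I = A − B/2 + 1 = 19 − 10/2 + 1 = 15, so the closed region contains I + B = 15 + 10 = 25 lattice points.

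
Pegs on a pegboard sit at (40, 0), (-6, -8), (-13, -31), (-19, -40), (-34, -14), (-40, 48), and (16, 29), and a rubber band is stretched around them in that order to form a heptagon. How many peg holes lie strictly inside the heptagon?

Using the shoelace formula, 2A = |(40·(-8) − (-6)·0) + ((-6)·(-31) − (-13)·(-8)) + ((-13)·(-40) − (-19)·(-31)) + ((-19)·(-14) − (-34)·(-40)) + ((-34)·48 − (-40)·(-14)) + ((-40)·29 − 16·48) + (16·0 − 40·29)| = 6681, so the area is 3340.5.
Along each edge there are gcd(|Δx|,|Δy|)+1 lattice points, so counting each shared vertex once the boundary has gcd(46,8) + gcd(7,23) + gcd(6,9) + gcd(15,26) + gcd(6,62) + gcd(56,19) + gcd(24,29) = 2+1+3+1+2+1+1 = 11.
By Pick's theorem A = I + B/2 − 1, so I = 3340.5 − 11/2 + 1 = 3336.

3336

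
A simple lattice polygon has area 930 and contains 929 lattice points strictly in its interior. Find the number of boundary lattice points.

4

Pick's theorem gives A = I + B/2 − 1, so B = 2(A − I + 1) = 2(930 − 929 + 1) = 4.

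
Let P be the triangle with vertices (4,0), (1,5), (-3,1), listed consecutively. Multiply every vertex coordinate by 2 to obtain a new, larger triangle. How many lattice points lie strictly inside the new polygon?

The shoelace formula gives twice the area as |[4·5 − 1·0] + [1·1 − (-3)·5] + [(-3)·0 − 4·1]| = 32, so the area is 16.
The number of boundary lattice points is Σ gcd(|Δx|,|Δy|) = gcd(3,5) + gcd(4,4) + gcd(7,1) = 1+4+1 = 6.
Scaling by 2 multiplies the area by 2² = 4 (so the new area is 64) and multiplies the boundary lattice-point count by 2, giving 12.
By Pick's theorem, the interior count of the dilated polygon is 64 − 12/2 + 1 = 59.

59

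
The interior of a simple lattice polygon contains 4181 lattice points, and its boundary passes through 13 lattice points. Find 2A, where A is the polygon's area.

8373

Pick's theorem states A = I + B/2 − 1, so A = 4181 + 13/2 − 1 = 8373/2.
Hence 2A = 8373.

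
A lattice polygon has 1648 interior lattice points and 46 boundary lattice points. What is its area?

1670

Pick's theorem states A = I + B/2 − 1, so A = 1648 + 46/2 − 1 = 1670.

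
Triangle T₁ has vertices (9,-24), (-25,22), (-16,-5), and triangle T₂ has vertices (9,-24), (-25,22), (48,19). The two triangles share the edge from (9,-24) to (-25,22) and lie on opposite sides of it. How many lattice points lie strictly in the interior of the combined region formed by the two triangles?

1875

The union is the simple quadrilateral with vertices (9,-24), (-16,-5), (-25,22), (48,19) in order.
By the shoelace formula, twice the signed area is |[9·(-5) − (-16)·(-24)] + [(-16)·22 − (-25)·(-5)] + [(-25)·19 − 48·22] + [48·(-24) − 9·19]| = 3760, so the area is 1880.
The number of boundary lattice points is Σ gcd(|Δx|,|Δy|) = gcd(25,19) + gcd(9,27) + gcd(73,3) + gcd(39,43) = 1+9+1+1 = 12.
By Pick's theorem I = A − B/2 + 1 = 1880 − 12/2 + 1 = 1875.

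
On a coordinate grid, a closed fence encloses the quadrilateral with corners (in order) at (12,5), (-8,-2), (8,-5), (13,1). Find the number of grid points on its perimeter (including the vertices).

4

Along each edge there are gcd(|Δx|,|Δy|)+1 lattice points, so counting each shared vertex once the boundary has gcd(20,7) + gcd(16,3) + gcd(5,6) + gcd(1,4) = 1+1+1+1 = 4.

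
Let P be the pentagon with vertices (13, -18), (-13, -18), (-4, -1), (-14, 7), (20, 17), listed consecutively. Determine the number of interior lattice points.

By the shoelace formula, twice the signed area is |(13·(-18) − (-13)·(-18)) + ((-13)·(-1) − (-4)·(-18)) + ((-4)·7 − (-14)·(-1)) + ((-14)·17 − 20·7) + (20·(-18) − 13·17)| = 1528, so the area is 764.
Summing gcd(|Δx|,|Δy|) over the edges gives the boundary count: gcd(26,0) + gcd(9,17) + gcd(10,8) + gcd(34,10) + gcd(7,35) = 26+1+2+2+7 = 38.
Pick's theorem gives I = A − B/2 + 1 = 764 − 38/2 + 1 = 746.

746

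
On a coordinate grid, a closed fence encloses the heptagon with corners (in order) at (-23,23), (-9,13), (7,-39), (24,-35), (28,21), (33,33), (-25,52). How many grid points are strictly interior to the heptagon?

By the shoelace formula, twice the signed area is |[(-23)·13 − (-9)·23] + [(-9)·(-39) − 7·13] + [7·(-35) − 24·(-39)] + [24·21 − 28·(-35)] + [28·33 − 33·21] + [33·52 − (-25)·33] + [(-25)·23 − (-23)·52]| = 5736, so the area is 2868.
The number of boundary lattice points is Σ gcd(|Δx|,|Δy|) = gcd(14,10) + gcd(16,52) + gcd(17,4) + gcd(4,56) + gcd(5,12) + gcd(58,19) + gcd(2,29) = 2+4+1+4+1+1+1 = 14.
By Pick's theorem A = I + B/2 − 1, so I = 2868 − 14/2 + 1 = 2862.

2862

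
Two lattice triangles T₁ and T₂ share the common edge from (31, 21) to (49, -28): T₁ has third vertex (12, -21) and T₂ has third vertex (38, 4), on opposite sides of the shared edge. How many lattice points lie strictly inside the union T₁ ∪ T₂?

The union is the simple quadrilateral with vertices (31, 21), (12, -21), (49, -28), (38, 4) in order.
Using the shoelace formula, 2A = |[31·(-21) − 12·21] + [12·(-28) − 49·(-21)] + [49·4 − 38·(-28)] + [38·21 − 31·4]| = 1724, so the area is 862.
Along each edge there are gcd(|Δx|,|Δy|)+1 lattice points, so counting each shared vertex once the boundary has gcd(19,42) + gcd(37,7) + gcd(11,32) + gcd(7,17) = 1+1+1+1 = 4.
By Pick's theorem I = A − B/2 + 1 = 862 − 4/2 + 1 = 861.

861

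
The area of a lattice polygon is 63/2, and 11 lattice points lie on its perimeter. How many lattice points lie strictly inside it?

From Pick's theorem, I = A − B/2 + 1 = 63/2 − 11/2 + 1 = 27.

27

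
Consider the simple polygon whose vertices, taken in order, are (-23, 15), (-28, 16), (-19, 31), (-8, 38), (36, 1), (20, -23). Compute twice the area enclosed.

3439

By the shoelace formula, twice the signed area is |[(-23)·16 − (-28)·15] + [(-28)·31 − (-19)·16] + [(-19)·38 − (-8)·31] + [(-8)·1 − 36·38] + [36·(-23) − 20·1] + [20·15 − (-23)·(-23)]| = 3439, so the area is 3439/2.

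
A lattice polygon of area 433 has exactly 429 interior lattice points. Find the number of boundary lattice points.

Pick's theorem gives A = I + B/2 − 1, so B = 2(A − I + 1) = 2(433 − 429 + 1) = 10.

10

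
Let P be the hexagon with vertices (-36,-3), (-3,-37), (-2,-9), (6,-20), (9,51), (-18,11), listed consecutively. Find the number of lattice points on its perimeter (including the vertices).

7

Along each edge there are gcd(|Δx|,|Δy|)+1 lattice points, so counting each shared vertex once the boundary has gcd(33,34) + gcd(1,28) + gcd(8,11) + gcd(3,71) + gcd(27,40) + gcd(18,14) = 1+1+1+1+1+2 = 7.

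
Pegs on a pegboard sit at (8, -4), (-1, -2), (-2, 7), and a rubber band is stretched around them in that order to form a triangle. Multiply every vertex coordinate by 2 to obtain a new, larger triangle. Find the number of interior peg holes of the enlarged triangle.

The shoelace formula gives twice the area as |[8·(-2) − (-1)·(-4)] + [(-1)·7 − (-2)·(-2)] + [(-2)·(-4) − 8·7]| = 79, so the area is 79/2.
The number of boundary lattice points is Σ gcd(|Δx|,|Δy|) = gcd(9,2) + gcd(1,9) + gcd(10,11) = 1+1+1 = 3.
Scaling by 2 multiplies the area by 2² = 4 (so the new area is 158) and multiplies the boundary lattice-point count by 2, giving 6.
By Pick's theorem, the interior count of the dilated polygon is 158 − 6/2 + 1 = 156.

156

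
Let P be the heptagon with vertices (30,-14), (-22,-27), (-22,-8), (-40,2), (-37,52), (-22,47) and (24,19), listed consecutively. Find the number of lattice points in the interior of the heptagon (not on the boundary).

Using the shoelace formula, 2A = |[30·(-27) − (-22)·(-14)] + [(-22)·(-8) − (-22)·(-27)] + [(-22)·2 − (-40)·(-8)] + [(-40)·52 − (-37)·2] + [(-37)·47 − (-22)·52] + [(-22)·19 − 24·47] + [24·(-14) − 30·19]| = 6953, so the area is 6953/2.
Along each edge there are gcd(|Δx|,|Δy|)+1 lattice points, so counting each shared vertex once the boundary has gcd(52,13) + gcd(0,19) + gcd(18,10) + gcd(3,50) + gcd(15,5) + gcd(46,28) + gcd(6,33) = 13+19+2+1+5+2+3 = 45.
By Pick's theorem A = I + B/2 − 1, so I = 6953/2 − 45/2 + 1 = 3455.

3455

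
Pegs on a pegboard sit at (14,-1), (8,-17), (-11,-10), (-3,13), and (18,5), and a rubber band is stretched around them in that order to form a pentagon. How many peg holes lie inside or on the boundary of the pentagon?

508

Using the shoelace formula, 2A = |[14·(-17) − 8·(-1)] + [8·(-10) − (-11)·(-17)] + [(-11)·13 − (-3)·(-10)] + [(-3)·5 − 18·13] + [18·(-1) − 14·5]| = 1007, so the area is 1007/2.
The number of boundary lattice points is Σ gcd(|Δx|,|Δy|) = gcd(6,16) + gcd(19,7) + gcd(8,23) + gcd(21,8) + gcd(4,6) = 2+1+1+1+2 = 7.
Pick's theorem gives I = A − B/2 + 1 = 1007/2 − 7/2 + 1 = 501, so the closed region contains I + B = 501 + 7 = 508 lattice points.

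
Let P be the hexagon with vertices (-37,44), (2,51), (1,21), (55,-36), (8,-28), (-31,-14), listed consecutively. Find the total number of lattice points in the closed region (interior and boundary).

By the shoelace formula, twice the signed area is |[(-37)·51 − 2·44] + [2·21 − 1·51] + [1·(-36) − 55·21] + [55·(-28) − 8·(-36)] + [8·(-14) − (-31)·(-28)] + [(-31)·44 − (-37)·(-14)]| = 7289, so the area is 3644.5.
Summing gcd(|Δx|,|Δy|) over the edges gives the boundary count: gcd(39,7) + gcd(1,30) + gcd(54,57) + gcd(47,8) + gcd(39,14) + gcd(6,58) = 1+1+3+1+1+2 = 9.
Pick's theorem gives I = A − B/2 + 1 = 3644.5 − 9/2 + 1 = 3641, so the closed region contains I + B = 3641 + 9 = 3650 lattice points.

3650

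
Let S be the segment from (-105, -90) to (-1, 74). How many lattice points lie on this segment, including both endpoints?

5

The number of lattice points on a segment between lattice points is gcd(|Δx|,|Δy|) + 1 = gcd(104,164) + 1 = 4 + 1 = 5.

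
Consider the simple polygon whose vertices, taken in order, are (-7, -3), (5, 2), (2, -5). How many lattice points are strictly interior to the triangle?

34

Using the shoelace formula, 2A = |((-7)·2 − 5·(-3)) + (5·(-5) − 2·2) + (2·(-3) − (-7)·(-5))| = 69, so the area is 34.5.
Along each edge there are gcd(|Δx|,|Δy|)+1 lattice points, so counting each shared vertex once the boundary has gcd(12,5) + gcd(3,7) + gcd(9,2) = 1+1+1 = 3.
By Pick's theorem A = I + B/2 − 1, so I = 34.5 − 3/2 + 1 = 34.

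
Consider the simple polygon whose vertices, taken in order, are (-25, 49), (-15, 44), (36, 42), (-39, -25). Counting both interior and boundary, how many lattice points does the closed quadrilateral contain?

2194

The shoelace formula gives twice the area as |[(-25)·44 − (-15)·49] + [(-15)·42 − 36·44] + [36·(-25) − (-39)·42] + [(-39)·49 − (-25)·(-25)]| = 4377, so the area is 4377/2.
Summing gcd(|Δx|,|Δy|) over the edges gives the boundary count: gcd(10,5) + gcd(51,2) + gcd(75,67) + gcd(14,74) = 5+1+1+2 = 9.
Pick's theorem gives I = A − B/2 + 1 = 4377/2 − 9/2 + 1 = 2185, so the closed region contains I + B = 2185 + 9 = 2194 lattice points.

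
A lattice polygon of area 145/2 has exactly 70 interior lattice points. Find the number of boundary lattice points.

Pick's theorem gives A = I + B/2 − 1, so B = 2(A − I + 1) = 2(145/2 − 70 + 1) = 7.

7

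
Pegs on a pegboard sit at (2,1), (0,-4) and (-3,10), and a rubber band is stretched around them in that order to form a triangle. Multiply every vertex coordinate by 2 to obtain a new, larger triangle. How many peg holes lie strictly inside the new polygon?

84

By the shoelace formula, twice the signed area is |[2·(-4) − 0·1] + [0·10 − (-3)·(-4)] + [(-3)·1 − 2·10]| = 43, so the area is 43/2.
Along each edge there are gcd(|Δx|,|Δy|)+1 lattice points, so counting each shared vertex once the boundary has gcd(2,5) + gcd(3,14) + gcd(5,9) = 1+1+1 = 3.
Scaling by 2 multiplies the area by 2² = 4 (so the new area is 86) and multiplies the boundary lattice-point count by 2, giving 6.
By Pick's theorem, the interior count of the dilated polygon is 86 − 6/2 + 1 = 84.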